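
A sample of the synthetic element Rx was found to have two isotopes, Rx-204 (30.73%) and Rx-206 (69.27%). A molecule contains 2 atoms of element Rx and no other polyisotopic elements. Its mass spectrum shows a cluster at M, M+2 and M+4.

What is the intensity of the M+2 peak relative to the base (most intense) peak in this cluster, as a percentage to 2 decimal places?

88.73%

Term probabilities: M 0.0944, M+2 0.4257, M+4 0.4798. Base peak = M+4.
P(M+4) = C(2,2) × 0.3073^0 × 0.6927^2 = 1 × 1.0000 × 0.47983329 = 0.479833 (base)
P(M+2) = C(2,1) × 0.3073^1 × 0.6927^1 = 2 × 0.3073 × 0.6927 = 0.425733
Relative intensity = 0.425733 / 0.479833 × 100 = 88.73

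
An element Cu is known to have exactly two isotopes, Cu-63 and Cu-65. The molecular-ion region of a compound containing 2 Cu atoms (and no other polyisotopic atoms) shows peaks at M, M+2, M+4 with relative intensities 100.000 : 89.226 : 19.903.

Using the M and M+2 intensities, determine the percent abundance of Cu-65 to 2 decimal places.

30.85%

If p is the fraction of Cu that is Cu-63, then I(M+2)/I(M) = [C(2,1)·p^1·(1−p)] / p^2 = 2·(1−p)/p = 89.226/100.000 = 0.8923
(1−p)/p = 0.8923/2 = 0.4461  ⇒  p = 1/(1 + 0.4461) = 0.6915
Cu-63: 69.15%, Cu-65: 30.85%.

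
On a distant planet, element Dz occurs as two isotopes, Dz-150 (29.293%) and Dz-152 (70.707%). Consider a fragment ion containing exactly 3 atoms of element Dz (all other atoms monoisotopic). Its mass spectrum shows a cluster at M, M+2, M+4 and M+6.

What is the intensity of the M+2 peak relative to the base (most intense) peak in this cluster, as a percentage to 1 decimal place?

(0.29293 + 0.70707)^3 gives M 0.0251, M+2 0.1820, M+4 0.4393, M+6 0.3535; the largest is M+4.
P(M+4) = C(3,2) × 0.29293^1 × 0.70707^2 = 3 × 0.29293 × 0.49994798 = 0.439349 (base)
P(M+2) = C(3,1) × 0.29293^2 × 0.70707^1 = 3 × 0.08580798 × 0.70707 = 0.182017
Relative intensity = 0.182017 / 0.439349 × 100 = 41.4

41.4%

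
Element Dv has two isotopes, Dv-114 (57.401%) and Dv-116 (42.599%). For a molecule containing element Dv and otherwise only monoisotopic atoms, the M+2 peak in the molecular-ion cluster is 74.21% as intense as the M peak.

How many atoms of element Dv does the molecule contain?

1

With n Dv atoms, P(M+2)/P(M) = C(n,1)·p^(n−1)q / p^n = n·q/p = n · 0.42599/0.57401.
n = 0.7421 × 0.57401/0.42599 = 1.00 ≈ 1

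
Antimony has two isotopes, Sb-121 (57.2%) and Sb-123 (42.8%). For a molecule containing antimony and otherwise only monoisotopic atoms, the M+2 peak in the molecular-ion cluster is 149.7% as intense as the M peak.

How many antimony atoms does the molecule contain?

2

The M+2/M ratio from n Sb atoms is n · q/p = n · 0.428/0.572.
n = 1.497 × 0.572/0.428 = 2.00 ≈ 2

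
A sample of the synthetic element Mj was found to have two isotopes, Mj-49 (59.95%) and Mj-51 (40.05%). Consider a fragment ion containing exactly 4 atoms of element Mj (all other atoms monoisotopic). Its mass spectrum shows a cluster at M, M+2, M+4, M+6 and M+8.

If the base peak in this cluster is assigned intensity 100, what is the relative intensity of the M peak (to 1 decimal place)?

37.3

Binomial terms of (0.5995 + 0.4005)^4: M 0.1292, M+2 0.3452, M+4 0.3459, M+6 0.1540, M+8 0.0257 → M+4 is the base peak.
P(M+4) = C(4,2) × 0.5995^2 × 0.4005^2 = 6 × 0.35940025 × 0.16040025 = 0.345887 (base)
P(M) = C(4,0) × 0.5995^4 × 0.4005^0 = 1 × 0.12916854 × 1.0000 = 0.129169
Relative intensity = 0.129169 / 0.345887 × 100 = 37.3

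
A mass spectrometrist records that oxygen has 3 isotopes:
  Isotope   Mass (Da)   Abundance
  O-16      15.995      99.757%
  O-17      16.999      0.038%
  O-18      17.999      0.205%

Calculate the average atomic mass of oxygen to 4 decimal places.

15.9995 Da

The abundance-weighted mean is 0.99757 × 15.995 + 0.00038 × 16.999 + 0.00205 × 17.999
= 15.95613 + 0.00646 + 0.03690 = 15.99949 Da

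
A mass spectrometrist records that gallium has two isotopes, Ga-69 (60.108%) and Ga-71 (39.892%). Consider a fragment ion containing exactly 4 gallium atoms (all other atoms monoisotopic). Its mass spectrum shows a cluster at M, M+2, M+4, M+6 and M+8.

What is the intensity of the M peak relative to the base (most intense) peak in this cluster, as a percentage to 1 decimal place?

37.7%

Binomial terms of (0.60108 + 0.39892)^4: M 0.1305, M+2 0.3465, M+4 0.3450, M+6 0.1526, M+8 0.0253 → M+2 is the base peak.
P(M+2) = C(4,1) × 0.60108^3 × 0.39892^1 = 4 × 0.2171685 × 0.39892 = 0.346531 (base)
P(M) = C(4,0) × 0.60108^4 × 0.39892^0 = 1 × 0.13053564 × 1.0000 = 0.130536
Relative intensity = 0.130536 / 0.346531 × 100 = 37.7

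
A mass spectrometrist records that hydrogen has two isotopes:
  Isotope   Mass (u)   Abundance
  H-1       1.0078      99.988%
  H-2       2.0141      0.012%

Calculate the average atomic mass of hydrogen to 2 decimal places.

1.01 u

Ar = Σ fᵢ·mᵢ = 0.99988 × 1.0078 + 0.00012 × 2.0141
= 1.00768 + 0.00024 = 1.00792 u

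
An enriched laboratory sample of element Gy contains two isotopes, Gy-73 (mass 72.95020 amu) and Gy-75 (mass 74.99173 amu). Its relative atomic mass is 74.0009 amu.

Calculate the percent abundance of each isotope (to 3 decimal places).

With x = fraction of Gy-73 (so Gy-75 is 1 − x):
72.95020·x + 74.99173·(1 − x) = 74.0009
(72.95020 − 74.99173)·x = 74.0009 − 74.99173
x = -0.99083 / -2.04153 = 0.48534 → 48.534% Gy-73, 51.466% Gy-75.

Gy-73: 48.534%, Gy-75: 51.466%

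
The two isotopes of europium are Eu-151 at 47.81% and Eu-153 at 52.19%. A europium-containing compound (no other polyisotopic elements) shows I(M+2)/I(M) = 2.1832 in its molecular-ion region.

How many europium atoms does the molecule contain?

2

With n Eu atoms, P(M+2)/P(M) = C(n,1)·p^(n−1)q / p^n = n·q/p = n · 0.5219/0.4781.
n = 2.1832 × 0.4781/0.5219 = 2.00 ≈ 2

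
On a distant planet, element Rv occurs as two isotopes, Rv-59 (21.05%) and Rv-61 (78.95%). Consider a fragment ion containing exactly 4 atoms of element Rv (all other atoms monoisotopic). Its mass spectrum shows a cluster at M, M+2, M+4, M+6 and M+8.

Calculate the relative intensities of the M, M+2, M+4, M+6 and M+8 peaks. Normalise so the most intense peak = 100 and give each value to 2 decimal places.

0.47 : 7.11 : 39.99 : 100.00 : 93.76

Expanding (0.2105 + 0.7895)^4:
P(M) = 0.2105^4 = 0.001963
P(M+2) = 4 × 0.2105^3 × 0.7895^1 = 0.029456
P(M+4) = 6 × 0.2105^2 × 0.7895^2 = 0.165714
P(M+6) = 4 × 0.2105^1 × 0.7895^3 = 0.414351
P(M+8) = 0.7895^4 = 0.388516
The M+6 peak is largest (0.414351); scaling to 100 gives 0.47 : 7.11 : 39.99 : 100.00 : 93.76.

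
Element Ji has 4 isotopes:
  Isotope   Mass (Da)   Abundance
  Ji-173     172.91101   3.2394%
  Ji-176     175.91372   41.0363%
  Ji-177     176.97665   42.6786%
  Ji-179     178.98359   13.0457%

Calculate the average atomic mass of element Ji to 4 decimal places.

Ar = Σ fᵢ·mᵢ = 0.032394 × 172.91101 + 0.410363 × 175.91372 + 0.426786 × 176.97665 + 0.130457 × 178.98359
= 5.601279 + 72.188482 + 75.531157 + 23.349662 = 176.670580 Da

176.6706 Da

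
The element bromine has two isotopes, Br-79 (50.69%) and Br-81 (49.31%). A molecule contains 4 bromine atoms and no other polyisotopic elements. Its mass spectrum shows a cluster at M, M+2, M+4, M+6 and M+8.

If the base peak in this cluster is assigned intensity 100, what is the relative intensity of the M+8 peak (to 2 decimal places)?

Binomial terms of (0.5069 + 0.4931)^4: M 0.0660, M+2 0.2569, M+4 0.3749, M+6 0.2431, M+8 0.0591 → M+4 is the base peak.
P(M+4) = C(4,2) × 0.5069^2 × 0.4931^2 = 6 × 0.25694761 × 0.24314761 = 0.374857 (base)
P(M+8) = C(4,4) × 0.5069^0 × 0.4931^4 = 1 × 1.0000 × 0.05912076 = 0.059121
Relative intensity = 0.059121 / 0.374857 × 100 = 15.77

15.77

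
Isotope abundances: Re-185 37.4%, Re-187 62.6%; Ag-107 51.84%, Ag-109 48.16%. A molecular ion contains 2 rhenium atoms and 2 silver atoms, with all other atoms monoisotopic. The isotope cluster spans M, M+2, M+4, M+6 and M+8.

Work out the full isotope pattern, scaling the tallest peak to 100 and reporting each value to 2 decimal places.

Rhenium pattern (n=2): 0.139876 : 0.468248 : 0.391876
Silver pattern (n=2): 0.26873856 : 0.49932288 : 0.23193856
Convolve the two distributions (both contribute in 2-u steps):
  M: 0.139876×0.26873856 = 0.037590
  M+2: 0.139876×0.49932288 + 0.468248×0.26873856 = 0.195680
  M+4: 0.139876×0.23193856 + 0.468248×0.49932288 + 0.391876×0.26873856 = 0.371562
  M+6: 0.468248×0.23193856 + 0.391876×0.49932288 = 0.304277
  M+8: 0.391876×0.23193856 = 0.090891
Scale to base peak (0.371562) = 100: 10.12 : 52.66 : 100.00 : 81.89 : 24.46

10.12 : 52.66 : 100.00 : 81.89 : 24.46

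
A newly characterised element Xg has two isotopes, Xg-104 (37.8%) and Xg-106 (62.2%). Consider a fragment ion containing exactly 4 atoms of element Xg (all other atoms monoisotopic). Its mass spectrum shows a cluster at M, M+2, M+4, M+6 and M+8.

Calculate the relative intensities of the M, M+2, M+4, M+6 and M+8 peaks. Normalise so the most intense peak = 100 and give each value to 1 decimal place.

5.6 : 36.9 : 91.2 : 100.0 : 41.1

Expanding (0.378 + 0.622)^4:
P(M) = 0.378^4 = 0.020416
P(M+2) = 4 × 0.378^3 × 0.622^1 = 0.134377
P(M+4) = 6 × 0.378^2 × 0.622^2 = 0.331677
P(M+6) = 4 × 0.378^1 × 0.622^3 = 0.363850
P(M+8) = 0.622^4 = 0.149679
The M+6 peak is largest (0.363850); scaling to 100 gives 5.6 : 36.9 : 91.2 : 100.0 : 41.1.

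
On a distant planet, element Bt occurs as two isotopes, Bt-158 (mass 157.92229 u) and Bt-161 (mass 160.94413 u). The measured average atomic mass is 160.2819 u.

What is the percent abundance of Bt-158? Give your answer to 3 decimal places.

21.915%

Writing the weighted mean with unknown fraction x of Bt-158:
157.92229·x + 160.94413·(1 − x) = 160.2819
(157.92229 − 160.94413)·x = 160.2819 − 160.94413
x = -0.66223 / -3.02184 = 0.21915 → 21.915% Bt-158, 78.085% Bt-161.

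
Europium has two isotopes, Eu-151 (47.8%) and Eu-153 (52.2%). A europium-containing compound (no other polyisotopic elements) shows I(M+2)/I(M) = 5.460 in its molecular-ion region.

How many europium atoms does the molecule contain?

The M+2/M ratio from n Eu atoms is n · q/p = n · 0.522/0.478.
n = 5.460 × 0.478/0.522 = 5.00 ≈ 5

5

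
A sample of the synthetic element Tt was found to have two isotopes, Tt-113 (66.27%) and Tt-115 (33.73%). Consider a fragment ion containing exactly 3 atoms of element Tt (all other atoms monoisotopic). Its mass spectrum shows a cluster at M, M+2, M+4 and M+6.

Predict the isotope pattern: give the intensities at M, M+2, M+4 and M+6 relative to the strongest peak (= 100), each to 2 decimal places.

65.49 : 100.00 : 50.90 : 8.64

Each Tt atom is independently Tt-113 (p = 0.6627) or Tt-115 (q = 0.3373); the cluster is the binomial expansion (p + q)^3.
P(M) = 0.6627^3 = 0.291039
P(M+2) = 3 × 0.6627^2 × 0.3373^1 = 0.444397
P(M+4) = 3 × 0.6627^1 × 0.3373^2 = 0.226189
P(M+6) = 0.3373^3 = 0.038375
The M+2 peak is largest (0.444397); scaling to 100 gives 65.49 : 100.00 : 50.90 : 8.64.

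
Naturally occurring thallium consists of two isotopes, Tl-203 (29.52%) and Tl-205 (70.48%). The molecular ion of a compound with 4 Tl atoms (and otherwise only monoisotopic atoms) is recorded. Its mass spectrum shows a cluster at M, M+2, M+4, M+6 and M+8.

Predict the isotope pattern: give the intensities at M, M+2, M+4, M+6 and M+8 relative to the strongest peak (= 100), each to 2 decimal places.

Expanding (0.2952 + 0.7048)^4:
P(M) = 0.2952^4 = 0.007594
P(M+2) = 4 × 0.2952^3 × 0.7048^1 = 0.072523
P(M+4) = 6 × 0.2952^2 × 0.7048^2 = 0.259726
P(M+6) = 4 × 0.2952^1 × 0.7048^3 = 0.413403
P(M+8) = 0.7048^4 = 0.246754
The M+6 peak is largest (0.413403); scaling to 100 gives 1.84 : 17.54 : 62.83 : 100.00 : 59.69.

1.84 : 17.54 : 62.83 : 100.00 : 59.69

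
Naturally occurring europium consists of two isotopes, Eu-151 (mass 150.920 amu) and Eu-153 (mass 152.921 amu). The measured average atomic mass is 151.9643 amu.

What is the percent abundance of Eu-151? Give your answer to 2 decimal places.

47.81%

Writing the weighted mean with unknown fraction x of Eu-151:
150.920·x + 152.921·(1 − x) = 151.9643
(150.920 − 152.921)·x = 151.9643 − 152.921
x = -0.9567 / -2.001 = 0.47811 → 47.81% Eu-151, 52.19% Eu-153.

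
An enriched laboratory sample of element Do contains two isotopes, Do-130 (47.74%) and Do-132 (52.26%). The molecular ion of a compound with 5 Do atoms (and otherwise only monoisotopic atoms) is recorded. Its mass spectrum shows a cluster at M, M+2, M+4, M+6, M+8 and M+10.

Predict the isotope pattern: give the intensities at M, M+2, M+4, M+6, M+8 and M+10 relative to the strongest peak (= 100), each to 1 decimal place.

The 5 Do atoms are independent, so intensities follow the terms of (0.4774 + 0.5226)^5.
P(M) = 0.4774^5 = 0.024798
P(M+2) = 5 × 0.4774^4 × 0.5226^1 = 0.135728
P(M+4) = 10 × 0.4774^3 × 0.5226^2 = 0.297157
P(M+6) = 10 × 0.4774^2 × 0.5226^3 = 0.325292
P(M+8) = 5 × 0.4774^1 × 0.5226^4 = 0.178045
P(M+10) = 0.5226^5 = 0.038980
The M+6 peak is largest (0.325292); scaling to 100 gives 7.6 : 41.7 : 91.4 : 100.0 : 54.7 : 12.0.

7.6 : 41.7 : 91.4 : 100.0 : 54.7 : 12.0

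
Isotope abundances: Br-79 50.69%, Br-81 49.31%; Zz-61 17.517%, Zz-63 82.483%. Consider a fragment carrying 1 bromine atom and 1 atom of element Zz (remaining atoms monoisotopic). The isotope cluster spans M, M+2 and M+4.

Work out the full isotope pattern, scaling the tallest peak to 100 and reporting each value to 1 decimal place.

17.6 : 100.0 : 80.6

Bromine pattern (n=1): 0.5069 : 0.4931
Element Zz pattern (n=1): 0.17517 : 0.82483
Convolve the two distributions (both contribute in 2-u steps):
  M: 0.5069×0.17517 = 0.088794
  M+2: 0.5069×0.82483 + 0.4931×0.17517 = 0.504483
  M+4: 0.4931×0.82483 = 0.406724
Scale to base peak (0.504483) = 100: 17.6 : 100.0 : 80.6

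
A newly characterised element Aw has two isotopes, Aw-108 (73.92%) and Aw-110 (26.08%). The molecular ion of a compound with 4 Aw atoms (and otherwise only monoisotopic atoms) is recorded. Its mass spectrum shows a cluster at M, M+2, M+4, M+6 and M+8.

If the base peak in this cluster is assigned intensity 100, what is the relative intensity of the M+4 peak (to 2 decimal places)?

52.92

(0.7392 + 0.2608)^4 gives M 0.2986, M+2 0.4214, M+4 0.2230, M+6 0.0524, M+8 0.0046; the largest is M+2.
P(M+2) = C(4,1) × 0.7392^3 × 0.2608^1 = 4 × 0.40391118 × 0.2608 = 0.421360 (base)
P(M+4) = C(4,2) × 0.7392^2 × 0.2608^2 = 6 × 0.54641664 × 0.06801664 = 0.222993
Relative intensity = 0.222993 / 0.421360 × 100 = 52.92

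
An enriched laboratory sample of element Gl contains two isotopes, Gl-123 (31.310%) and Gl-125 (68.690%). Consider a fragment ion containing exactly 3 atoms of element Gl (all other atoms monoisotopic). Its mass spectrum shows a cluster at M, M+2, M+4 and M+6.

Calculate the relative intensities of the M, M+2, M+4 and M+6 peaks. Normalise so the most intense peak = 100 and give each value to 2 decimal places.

6.93 : 45.58 : 100.00 : 73.13

Each Gl atom is independently Gl-123 (p = 0.31310) or Gl-125 (q = 0.68690); the cluster is the binomial expansion (p + q)^3.
P(M) = 0.31310^3 = 0.030694
P(M+2) = 3 × 0.31310^2 × 0.68690^1 = 0.202014
P(M+4) = 3 × 0.31310^1 × 0.68690^2 = 0.443191
P(M+6) = 0.68690^3 = 0.324101
The M+4 peak is largest (0.443191); scaling to 100 gives 6.93 : 45.58 : 100.00 : 73.13.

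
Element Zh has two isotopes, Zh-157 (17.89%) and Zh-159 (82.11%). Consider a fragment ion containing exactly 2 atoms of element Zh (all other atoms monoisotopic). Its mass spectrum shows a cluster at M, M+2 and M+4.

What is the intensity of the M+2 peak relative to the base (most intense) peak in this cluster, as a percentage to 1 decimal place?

43.6%

Binomial terms of (0.1789 + 0.8211)^2: M 0.0320, M+2 0.2938, M+4 0.6742 → M+4 is the base peak.
P(M+4) = C(2,2) × 0.1789^0 × 0.8211^2 = 1 × 1.0000 × 0.67420521 = 0.674205 (base)
P(M+2) = C(2,1) × 0.1789^1 × 0.8211^1 = 2 × 0.1789 × 0.8211 = 0.293790
Relative intensity = 0.293790 / 0.674205 × 100 = 43.6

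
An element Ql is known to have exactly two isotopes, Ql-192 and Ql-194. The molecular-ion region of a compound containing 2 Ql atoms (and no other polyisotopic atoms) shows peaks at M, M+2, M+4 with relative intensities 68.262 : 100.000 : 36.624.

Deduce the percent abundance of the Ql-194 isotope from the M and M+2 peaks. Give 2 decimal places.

42.28%

Write p for the Ql-192 fraction. I(M+2)/I(M) = [C(2,1)·p^1·(1−p)] / p^2 = 2·(1−p)/p = 100.000/68.262 = 1.4649
(1−p)/p = 1.4649/2 = 0.7325  ⇒  p = 1/(1 + 0.7325) = 0.5772
Ql-192: 57.72%, Ql-194: 42.28%.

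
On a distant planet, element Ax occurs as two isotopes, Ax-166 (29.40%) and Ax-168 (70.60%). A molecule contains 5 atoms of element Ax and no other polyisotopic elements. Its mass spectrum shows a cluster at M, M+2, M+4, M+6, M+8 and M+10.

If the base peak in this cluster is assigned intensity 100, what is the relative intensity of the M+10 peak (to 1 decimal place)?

48.0

Binomial terms of (0.2940 + 0.7060)^5: M 0.0022, M+2 0.0264, M+4 0.1267, M+6 0.3042, M+8 0.3652, M+10 0.1754 → M+8 is the base peak.
P(M+8) = C(5,4) × 0.2940^1 × 0.7060^4 = 5 × 0.2940 × 0.24843845 = 0.365205 (base)
P(M+10) = C(5,5) × 0.2940^0 × 0.7060^5 = 1 × 1.0000 × 0.17539754 = 0.175398
Relative intensity = 0.175398 / 0.365205 × 100 = 48.0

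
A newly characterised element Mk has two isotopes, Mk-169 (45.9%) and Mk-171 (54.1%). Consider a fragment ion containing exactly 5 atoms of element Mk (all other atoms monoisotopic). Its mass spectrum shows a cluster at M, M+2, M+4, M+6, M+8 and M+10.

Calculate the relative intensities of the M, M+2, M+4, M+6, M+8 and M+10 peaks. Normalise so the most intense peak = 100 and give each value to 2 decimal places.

The 5 Mk atoms are independent, so intensities follow the terms of (0.459 + 0.541)^5.
P(M) = 0.459^5 = 0.020373
P(M+2) = 5 × 0.459^4 × 0.541^1 = 0.120065
P(M+4) = 10 × 0.459^3 × 0.541^2 = 0.283030
P(M+6) = 10 × 0.459^2 × 0.541^3 = 0.333593
P(M+8) = 5 × 0.459^1 × 0.541^4 = 0.196595
P(M+10) = 0.541^5 = 0.046343
The M+6 peak is largest (0.333593); scaling to 100 gives 6.11 : 35.99 : 84.84 : 100.00 : 58.93 : 13.89.

6.11 : 35.99 : 84.84 : 100.00 : 58.93 : 13.89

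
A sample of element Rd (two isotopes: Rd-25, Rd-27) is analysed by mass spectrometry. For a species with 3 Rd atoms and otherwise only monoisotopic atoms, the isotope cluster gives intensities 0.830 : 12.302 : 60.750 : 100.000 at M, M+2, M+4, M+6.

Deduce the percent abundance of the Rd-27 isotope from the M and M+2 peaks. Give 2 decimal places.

Write p for the Rd-25 fraction. I(M+2)/I(M) = [C(3,1)·p^2·(1−p)] / p^3 = 3·(1−p)/p = 12.302/0.830 = 14.8217
(1−p)/p = 14.8217/3 = 4.9406  ⇒  p = 1/(1 + 4.9406) = 0.1683
Rd-25: 16.83%, Rd-27: 83.17%.

83.17%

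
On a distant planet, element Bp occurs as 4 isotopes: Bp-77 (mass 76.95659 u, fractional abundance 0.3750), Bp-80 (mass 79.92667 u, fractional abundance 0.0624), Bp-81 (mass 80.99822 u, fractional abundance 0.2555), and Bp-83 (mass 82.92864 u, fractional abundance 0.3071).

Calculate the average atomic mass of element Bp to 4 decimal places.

Ar = Σ fᵢ·mᵢ = 0.3750 × 76.95659 + 0.0624 × 79.92667 + 0.2555 × 80.99822 + 0.3071 × 82.92864
= 28.858721 + 4.987424 + 20.695045 + 25.467385 = 80.008575 u

80.0086 u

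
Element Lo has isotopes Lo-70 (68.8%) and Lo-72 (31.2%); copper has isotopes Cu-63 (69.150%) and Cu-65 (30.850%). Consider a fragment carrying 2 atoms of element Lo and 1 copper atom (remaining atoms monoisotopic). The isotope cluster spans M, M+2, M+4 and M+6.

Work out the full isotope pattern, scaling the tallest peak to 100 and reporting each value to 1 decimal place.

Element Lo pattern (n=2): 0.473344 : 0.429312 : 0.097344
Copper pattern (n=1): 0.6915 : 0.3085
Convolve the two distributions (both contribute in 2-u steps):
  M: 0.473344×0.6915 = 0.327317
  M+2: 0.473344×0.3085 + 0.429312×0.6915 = 0.442896
  M+4: 0.429312×0.3085 + 0.097344×0.6915 = 0.199756
  M+6: 0.097344×0.3085 = 0.030031
Scale to base peak (0.442896) = 100: 73.9 : 100.0 : 45.1 : 6.8

73.9 : 100.0 : 45.1 : 6.8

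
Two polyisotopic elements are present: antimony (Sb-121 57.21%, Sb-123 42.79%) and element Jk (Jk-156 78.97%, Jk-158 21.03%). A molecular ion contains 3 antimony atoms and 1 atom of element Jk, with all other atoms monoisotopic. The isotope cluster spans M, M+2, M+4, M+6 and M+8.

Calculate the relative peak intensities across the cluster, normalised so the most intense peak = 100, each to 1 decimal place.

39.8 : 100.0 : 90.7 : 34.5 : 4.4

Antimony pattern (n=3): 0.18724742 : 0.42015297 : 0.3142518 : 0.07834781
Element Jk pattern (n=1): 0.7897 : 0.2103
Convolve the two distributions (both contribute in 2-u steps):
  M: 0.18724742×0.7897 = 0.147869
  M+2: 0.18724742×0.2103 + 0.42015297×0.7897 = 0.371173
  M+4: 0.42015297×0.2103 + 0.3142518×0.7897 = 0.336523
  M+6: 0.3142518×0.2103 + 0.07834781×0.7897 = 0.127958
  M+8: 0.07834781×0.2103 = 0.016477
Scale to base peak (0.371173) = 100: 39.8 : 100.0 : 90.7 : 34.5 : 4.4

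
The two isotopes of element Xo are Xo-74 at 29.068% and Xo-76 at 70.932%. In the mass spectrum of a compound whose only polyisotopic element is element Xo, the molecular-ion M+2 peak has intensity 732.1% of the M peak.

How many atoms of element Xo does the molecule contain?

3

With n Xo atoms, P(M+2)/P(M) = C(n,1)·p^(n−1)q / p^n = n·q/p = n · 0.70932/0.29068.
n = 7.321 × 0.29068/0.70932 = 3.00 ≈ 3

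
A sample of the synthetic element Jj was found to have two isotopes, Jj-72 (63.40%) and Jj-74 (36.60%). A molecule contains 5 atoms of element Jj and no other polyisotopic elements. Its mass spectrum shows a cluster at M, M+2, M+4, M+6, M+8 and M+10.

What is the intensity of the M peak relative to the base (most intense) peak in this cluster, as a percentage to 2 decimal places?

(0.6340 + 0.3660)^5 gives M 0.1024, M+2 0.2957, M+4 0.3414, M+6 0.1971, M+8 0.0569, M+10 0.0066; the largest is M+4.
P(M+4) = C(5,2) × 0.6340^3 × 0.3660^2 = 10 × 0.2548401 × 0.133956 = 0.341374 (base)
P(M) = C(5,0) × 0.6340^5 × 0.3660^0 = 1 × 0.10243451 × 1.0000 = 0.102435
Relative intensity = 0.102435 / 0.341374 × 100 = 30.01

30.01%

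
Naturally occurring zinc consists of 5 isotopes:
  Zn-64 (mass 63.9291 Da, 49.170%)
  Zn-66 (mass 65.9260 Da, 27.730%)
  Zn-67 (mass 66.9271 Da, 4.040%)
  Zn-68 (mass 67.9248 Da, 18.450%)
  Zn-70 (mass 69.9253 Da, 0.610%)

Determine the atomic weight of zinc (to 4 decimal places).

65.3777 Da

Weight each isotope mass by its fractional abundance: 0.49170 × 63.9291 + 0.27730 × 65.9260 + 0.04040 × 66.9271 + 0.18450 × 67.9248 + 0.00610 × 69.9253
= 31.43394 + 18.28128 + 2.70385 + 12.53213 + 0.42654 = 65.37774 Da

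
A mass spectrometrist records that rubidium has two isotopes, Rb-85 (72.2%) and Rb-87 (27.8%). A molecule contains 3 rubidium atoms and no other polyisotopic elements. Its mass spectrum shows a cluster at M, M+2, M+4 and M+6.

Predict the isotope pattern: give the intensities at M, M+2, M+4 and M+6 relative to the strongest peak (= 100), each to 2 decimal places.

Expanding (0.722 + 0.278)^3:
P(M) = 0.722^3 = 0.376367
P(M+2) = 3 × 0.722^2 × 0.278^1 = 0.434751
P(M+4) = 3 × 0.722^1 × 0.278^2 = 0.167397
P(M+6) = 0.278^3 = 0.021485
The M+2 peak is largest (0.434751); scaling to 100 gives 86.57 : 100.00 : 38.50 : 4.94.

86.57 : 100.00 : 38.50 : 4.94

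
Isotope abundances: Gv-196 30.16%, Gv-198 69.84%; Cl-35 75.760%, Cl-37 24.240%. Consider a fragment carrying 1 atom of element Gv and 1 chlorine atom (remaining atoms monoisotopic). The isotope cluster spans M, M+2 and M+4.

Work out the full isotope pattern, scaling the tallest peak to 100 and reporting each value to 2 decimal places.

37.94 : 100.00 : 28.11

Element Gv pattern (n=1): 0.3016 : 0.6984
Chlorine pattern (n=1): 0.7576 : 0.2424
Convolve the two distributions (both contribute in 2-u steps):
  M: 0.3016×0.7576 = 0.228492
  M+2: 0.3016×0.2424 + 0.6984×0.7576 = 0.602216
  M+4: 0.6984×0.2424 = 0.169292
Scale to base peak (0.602216) = 100: 37.94 : 100.00 : 28.11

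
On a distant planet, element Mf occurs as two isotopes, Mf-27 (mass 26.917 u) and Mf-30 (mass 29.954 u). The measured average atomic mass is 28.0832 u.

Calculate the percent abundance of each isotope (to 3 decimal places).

Mf-27: 61.600%, Mf-30: 38.400%

Let x be the fractional abundance of Mf-27; then Mf-30 has abundance 1 − x.
26.917·x + 29.954·(1 − x) = 28.0832
(26.917 − 29.954)·x = 28.0832 − 29.954
x = -1.8708 / -3.037 = 0.61600 → 61.600% Mf-27, 38.400% Mf-30.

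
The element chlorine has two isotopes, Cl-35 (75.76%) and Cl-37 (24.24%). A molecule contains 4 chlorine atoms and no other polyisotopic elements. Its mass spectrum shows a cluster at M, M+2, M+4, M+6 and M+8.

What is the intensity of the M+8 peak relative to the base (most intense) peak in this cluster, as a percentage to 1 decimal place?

(0.7576 + 0.2424)^4 gives M 0.3294, M+2 0.4216, M+4 0.2023, M+6 0.0432, M+8 0.0035; the largest is M+2.
P(M+2) = C(4,1) × 0.7576^3 × 0.2424^1 = 4 × 0.4348304 × 0.2424 = 0.421612 (base)
P(M+8) = C(4,4) × 0.7576^0 × 0.2424^4 = 1 × 1.0000 × 0.00345247 = 0.003452
Relative intensity = 0.003452 / 0.421612 × 100 = 0.8

0.8%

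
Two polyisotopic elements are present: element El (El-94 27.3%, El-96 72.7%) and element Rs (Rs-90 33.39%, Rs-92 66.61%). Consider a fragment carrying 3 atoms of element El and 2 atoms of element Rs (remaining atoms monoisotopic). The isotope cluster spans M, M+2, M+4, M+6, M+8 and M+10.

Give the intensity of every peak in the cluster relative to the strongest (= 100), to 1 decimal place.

0.6 : 7.5 : 35.7 : 84.7 : 100.0 : 47.0

Element El pattern (n=3): 0.02034642 : 0.16254775 : 0.43286525 : 0.38424058
Element Rs pattern (n=2): 0.11148921 : 0.44482158 : 0.44368921
Convolve the two distributions (both contribute in 2-u steps):
  M: 0.02034642×0.11148921 = 0.002268
  M+2: 0.02034642×0.44482158 + 0.16254775×0.11148921 = 0.027173
  M+4: 0.02034642×0.44368921 + 0.16254775×0.44482158 + 0.43286525×0.11148921 = 0.129592
  M+6: 0.16254775×0.44368921 + 0.43286525×0.44482158 + 0.38424058×0.11148921 = 0.307507
  M+8: 0.43286525×0.44368921 + 0.38424058×0.44482158 = 0.362976
  M+10: 0.38424058×0.44368921 = 0.170483
Scale to base peak (0.362976) = 100: 0.6 : 7.5 : 35.7 : 84.7 : 100.0 : 47.0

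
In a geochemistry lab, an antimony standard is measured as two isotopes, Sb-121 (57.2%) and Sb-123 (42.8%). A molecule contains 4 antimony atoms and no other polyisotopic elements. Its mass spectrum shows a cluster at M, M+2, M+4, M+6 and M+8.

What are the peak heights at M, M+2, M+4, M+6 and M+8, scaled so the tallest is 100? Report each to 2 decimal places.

Expanding (0.572 + 0.428)^4:
P(M) = 0.572^4 = 0.107049
P(M+2) = 4 × 0.572^3 × 0.428^1 = 0.320400
P(M+4) = 6 × 0.572^2 × 0.428^2 = 0.359609
P(M+6) = 4 × 0.572^1 × 0.428^3 = 0.179385
P(M+8) = 0.428^4 = 0.033556
The M+4 peak is largest (0.359609); scaling to 100 gives 29.77 : 89.10 : 100.00 : 49.88 : 9.33.

29.77 : 89.10 : 100.00 : 49.88 : 9.33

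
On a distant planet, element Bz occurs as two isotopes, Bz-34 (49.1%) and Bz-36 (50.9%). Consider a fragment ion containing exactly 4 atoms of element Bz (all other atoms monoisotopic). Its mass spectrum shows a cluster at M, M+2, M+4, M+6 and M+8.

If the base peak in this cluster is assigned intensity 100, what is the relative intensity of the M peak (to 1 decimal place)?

(0.491 + 0.509)^4 gives M 0.0581, M+2 0.2410, M+4 0.3748, M+6 0.2590, M+8 0.0671; the largest is M+4.
P(M+4) = C(4,2) × 0.491^2 × 0.509^2 = 6 × 0.241081 × 0.259081 = 0.374757 (base)
P(M) = C(4,0) × 0.491^4 × 0.509^0 = 1 × 0.05812005 × 1.0000 = 0.058120
Relative intensity = 0.058120 / 0.374757 × 100 = 15.5

15.5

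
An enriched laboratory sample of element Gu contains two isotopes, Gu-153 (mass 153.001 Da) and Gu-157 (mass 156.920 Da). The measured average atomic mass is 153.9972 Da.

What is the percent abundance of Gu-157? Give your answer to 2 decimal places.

25.42%

Let x be the fractional abundance of Gu-153; then Gu-157 has abundance 1 − x.
153.001·x + 156.920·(1 − x) = 153.9972
(153.001 − 156.920)·x = 153.9972 − 156.920
x = -2.9228 / -3.919 = 0.74580 → 74.58% Gu-153, 25.42% Gu-157.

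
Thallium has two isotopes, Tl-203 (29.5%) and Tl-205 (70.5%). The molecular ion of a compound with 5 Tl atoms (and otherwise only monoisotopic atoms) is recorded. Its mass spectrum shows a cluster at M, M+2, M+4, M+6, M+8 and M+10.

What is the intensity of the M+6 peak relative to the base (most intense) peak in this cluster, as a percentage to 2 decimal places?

83.69%

Binomial terms of (0.295 + 0.705)^5: M 0.0022, M+2 0.0267, M+4 0.1276, M+6 0.3049, M+8 0.3644, M+10 0.1742 → M+8 is the base peak.
P(M+8) = C(5,4) × 0.295^1 × 0.705^4 = 5 × 0.2950 × 0.24703385 = 0.364375 (base)
P(M+6) = C(5,3) × 0.295^2 × 0.705^3 = 10 × 0.087025 × 0.35040263 = 0.304938
Relative intensity = 0.304938 / 0.364375 × 100 = 83.69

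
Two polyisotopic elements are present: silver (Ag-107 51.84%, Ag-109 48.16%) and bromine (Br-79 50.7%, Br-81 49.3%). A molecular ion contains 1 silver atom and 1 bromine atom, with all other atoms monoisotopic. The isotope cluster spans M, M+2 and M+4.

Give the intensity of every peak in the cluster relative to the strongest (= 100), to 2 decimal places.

Silver pattern (n=1): 0.5184 : 0.4816
Bromine pattern (n=1): 0.5070 : 0.4930
Convolve the two distributions (both contribute in 2-u steps):
  M: 0.5184×0.5070 = 0.262829
  M+2: 0.5184×0.4930 + 0.4816×0.5070 = 0.499742
  M+4: 0.4816×0.4930 = 0.237429
Scale to base peak (0.499742) = 100: 52.59 : 100.00 : 47.51

52.59 : 100.00 : 47.51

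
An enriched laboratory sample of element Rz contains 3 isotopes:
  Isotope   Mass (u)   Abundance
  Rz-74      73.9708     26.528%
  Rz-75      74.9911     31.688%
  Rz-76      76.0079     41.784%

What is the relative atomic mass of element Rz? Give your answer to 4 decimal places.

Ar = Σ fᵢ·mᵢ = 0.26528 × 73.9708 + 0.31688 × 74.9911 + 0.41784 × 76.0079
= 19.62297 + 23.76318 + 31.75914 = 75.14529 u

75.1453 u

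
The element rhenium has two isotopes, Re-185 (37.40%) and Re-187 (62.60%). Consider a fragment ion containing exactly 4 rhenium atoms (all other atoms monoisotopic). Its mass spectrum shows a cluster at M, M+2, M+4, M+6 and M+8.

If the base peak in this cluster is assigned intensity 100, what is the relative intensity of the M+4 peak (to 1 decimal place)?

89.6

(0.3740 + 0.6260)^4 gives M 0.0196, M+2 0.1310, M+4 0.3289, M+6 0.3670, M+8 0.1536; the largest is M+6.
P(M+6) = C(4,3) × 0.3740^1 × 0.6260^3 = 4 × 0.3740 × 0.24531438 = 0.366990 (base)
P(M+4) = C(4,2) × 0.3740^2 × 0.6260^2 = 6 × 0.139876 × 0.391876 = 0.328884
Relative intensity = 0.328884 / 0.366990 × 100 = 89.6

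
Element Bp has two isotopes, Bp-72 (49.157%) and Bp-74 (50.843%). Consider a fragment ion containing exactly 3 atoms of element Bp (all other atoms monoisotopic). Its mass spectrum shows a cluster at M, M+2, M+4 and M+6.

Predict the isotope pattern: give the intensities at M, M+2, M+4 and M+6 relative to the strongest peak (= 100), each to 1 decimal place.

31.2 : 96.7 : 100.0 : 34.5

Expanding (0.49157 + 0.50843)^3:
P(M) = 0.49157^3 = 0.118783
P(M+2) = 3 × 0.49157^2 × 0.50843^1 = 0.368573
P(M+4) = 3 × 0.49157^1 × 0.50843^2 = 0.381214
P(M+6) = 0.50843^3 = 0.131430
The M+4 peak is largest (0.381214); scaling to 100 gives 31.2 : 96.7 : 100.0 : 34.5.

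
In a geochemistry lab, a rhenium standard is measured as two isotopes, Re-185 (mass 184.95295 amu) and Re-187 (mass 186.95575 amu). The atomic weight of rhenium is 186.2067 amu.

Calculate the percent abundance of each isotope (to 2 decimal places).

Re-185: 37.40%, Re-187: 62.60%

Writing the weighted mean with unknown fraction x of Re-185:
184.95295·x + 186.95575·(1 − x) = 186.2067
(184.95295 − 186.95575)·x = 186.2067 − 186.95575
x = -0.74905 / -2.00280 = 0.37400 → 37.40% Re-185, 62.60% Re-187.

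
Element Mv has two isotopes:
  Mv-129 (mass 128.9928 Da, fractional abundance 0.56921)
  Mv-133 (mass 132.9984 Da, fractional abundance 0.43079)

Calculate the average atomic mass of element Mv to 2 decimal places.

130.72 Da

Weight each isotope mass by its fractional abundance: 0.56921 × 128.9928 + 0.43079 × 132.9984
= 73.42399 + 57.29438 = 130.71837 Da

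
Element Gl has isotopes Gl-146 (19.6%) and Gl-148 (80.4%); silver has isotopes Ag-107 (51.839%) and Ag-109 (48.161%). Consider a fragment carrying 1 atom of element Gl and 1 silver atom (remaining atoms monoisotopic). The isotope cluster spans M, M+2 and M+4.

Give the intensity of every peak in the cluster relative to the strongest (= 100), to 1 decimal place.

19.9 : 100.0 : 75.7

Element Gl pattern (n=1): 0.1960 : 0.8040
Silver pattern (n=1): 0.51839 : 0.48161
Convolve the two distributions (both contribute in 2-u steps):
  M: 0.1960×0.51839 = 0.101604
  M+2: 0.1960×0.48161 + 0.8040×0.51839 = 0.511181
  M+4: 0.8040×0.48161 = 0.387214
Scale to base peak (0.511181) = 100: 19.9 : 100.0 : 75.7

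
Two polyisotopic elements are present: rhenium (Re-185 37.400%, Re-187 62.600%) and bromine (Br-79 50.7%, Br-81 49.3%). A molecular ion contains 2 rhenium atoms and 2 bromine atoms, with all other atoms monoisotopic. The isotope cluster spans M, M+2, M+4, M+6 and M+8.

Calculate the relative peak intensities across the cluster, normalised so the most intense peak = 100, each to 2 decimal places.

9.75 : 51.60 : 100.00 : 83.98 : 25.83

Rhenium pattern (n=2): 0.139876 : 0.468248 : 0.391876
Bromine pattern (n=2): 0.257049 : 0.499902 : 0.243049
Convolve the two distributions (both contribute in 2-u steps):
  M: 0.139876×0.257049 = 0.035955
  M+2: 0.139876×0.499902 + 0.468248×0.257049 = 0.190287
  M+4: 0.139876×0.243049 + 0.468248×0.499902 + 0.391876×0.257049 = 0.368806
  M+6: 0.468248×0.243049 + 0.391876×0.499902 = 0.309707
  M+8: 0.391876×0.243049 = 0.095245
Scale to base peak (0.368806) = 100: 9.75 : 51.60 : 100.00 : 83.98 : 25.83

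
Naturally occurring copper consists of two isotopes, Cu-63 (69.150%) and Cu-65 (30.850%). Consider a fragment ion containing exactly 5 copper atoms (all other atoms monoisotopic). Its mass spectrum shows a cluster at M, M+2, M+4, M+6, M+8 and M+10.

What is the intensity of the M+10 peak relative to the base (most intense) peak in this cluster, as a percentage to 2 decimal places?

Term probabilities: M 0.1581, M+2 0.3527, M+4 0.3147, M+6 0.1404, M+8 0.0313, M+10 0.0028. Base peak = M+2.
P(M+2) = C(5,1) × 0.69150^4 × 0.30850^1 = 5 × 0.2286487 × 0.3085 = 0.352691 (base)
P(M+10) = C(5,5) × 0.69150^0 × 0.30850^5 = 1 × 1.0000 × 0.00279432 = 0.002794
Relative intensity = 0.002794 / 0.352691 × 100 = 0.79

0.79%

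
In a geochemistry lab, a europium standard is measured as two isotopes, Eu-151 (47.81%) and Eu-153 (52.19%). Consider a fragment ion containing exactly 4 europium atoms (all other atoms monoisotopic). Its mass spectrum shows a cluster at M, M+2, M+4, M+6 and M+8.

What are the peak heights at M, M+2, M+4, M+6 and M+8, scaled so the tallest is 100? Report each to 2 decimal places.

13.99 : 61.07 : 100.00 : 72.77 : 19.86

Each Eu atom is independently Eu-151 (p = 0.4781) or Eu-153 (q = 0.5219); the cluster is the binomial expansion (p + q)^4.
P(M) = 0.4781^4 = 0.052249
P(M+2) = 4 × 0.4781^3 × 0.5219^1 = 0.228141
P(M+4) = 6 × 0.4781^2 × 0.5219^2 = 0.373563
P(M+6) = 4 × 0.4781^1 × 0.5219^3 = 0.271857
P(M+8) = 0.5219^4 = 0.074191
The M+4 peak is largest (0.373563); scaling to 100 gives 13.99 : 61.07 : 100.00 : 72.77 : 19.86.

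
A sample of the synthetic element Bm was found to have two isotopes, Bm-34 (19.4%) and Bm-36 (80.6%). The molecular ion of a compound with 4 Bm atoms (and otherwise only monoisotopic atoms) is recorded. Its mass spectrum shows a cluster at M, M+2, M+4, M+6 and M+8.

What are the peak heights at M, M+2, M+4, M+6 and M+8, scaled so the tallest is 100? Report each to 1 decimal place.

Each Bm atom is independently Bm-34 (p = 0.194) or Bm-36 (q = 0.806); the cluster is the binomial expansion (p + q)^4.
P(M) = 0.194^4 = 0.001416
P(M+2) = 4 × 0.194^3 × 0.806^1 = 0.023540
P(M+4) = 6 × 0.194^2 × 0.806^2 = 0.146698
P(M+6) = 4 × 0.194^1 × 0.806^3 = 0.406319
P(M+8) = 0.806^4 = 0.422027
The M+8 peak is largest (0.422027); scaling to 100 gives 0.3 : 5.6 : 34.8 : 96.3 : 100.0.

0.3 : 5.6 : 34.8 : 96.3 : 100.0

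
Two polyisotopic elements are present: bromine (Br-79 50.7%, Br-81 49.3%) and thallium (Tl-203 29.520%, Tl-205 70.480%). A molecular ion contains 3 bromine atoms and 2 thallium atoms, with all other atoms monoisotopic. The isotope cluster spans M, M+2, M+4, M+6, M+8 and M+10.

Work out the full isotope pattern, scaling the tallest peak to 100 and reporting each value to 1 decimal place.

3.2 : 24.7 : 72.3 : 100.0 : 66.1 : 16.9

Bromine pattern (n=3): 0.13032384 : 0.38017547 : 0.36967753 : 0.11982316
Thallium pattern (n=2): 0.08714304 : 0.41611392 : 0.49674304
Convolve the two distributions (both contribute in 2-u steps):
  M: 0.13032384×0.08714304 = 0.011357
  M+2: 0.13032384×0.41611392 + 0.38017547×0.08714304 = 0.087359
  M+4: 0.13032384×0.49674304 + 0.38017547×0.41611392 + 0.36967753×0.08714304 = 0.255149
  M+6: 0.38017547×0.49674304 + 0.36967753×0.41611392 + 0.11982316×0.08714304 = 0.353119
  M+8: 0.36967753×0.49674304 + 0.11982316×0.41611392 = 0.233495
  M+10: 0.11982316×0.49674304 = 0.059521
Scale to base peak (0.353119) = 100: 3.2 : 24.7 : 72.3 : 100.0 : 66.1 : 16.9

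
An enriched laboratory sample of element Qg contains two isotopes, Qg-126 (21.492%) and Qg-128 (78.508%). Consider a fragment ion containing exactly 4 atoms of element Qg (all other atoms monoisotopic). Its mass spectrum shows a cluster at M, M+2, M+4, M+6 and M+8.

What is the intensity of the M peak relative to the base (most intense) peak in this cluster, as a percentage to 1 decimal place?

0.5%

Term probabilities: M 0.0021, M+2 0.0312, M+4 0.1708, M+6 0.4160, M+8 0.3799. Base peak = M+6.
P(M+6) = C(4,3) × 0.21492^1 × 0.78508^3 = 4 × 0.21492 × 0.48388453 = 0.415986 (base)
P(M) = C(4,0) × 0.21492^4 × 0.78508^0 = 1 × 0.00213357 × 1.0000 = 0.002134
Relative intensity = 0.002134 / 0.415986 × 100 = 0.5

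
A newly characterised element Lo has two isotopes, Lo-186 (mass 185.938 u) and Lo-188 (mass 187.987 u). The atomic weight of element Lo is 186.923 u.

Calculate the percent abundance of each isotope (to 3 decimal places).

Let x be the fractional abundance of Lo-186; then Lo-188 has abundance 1 − x.
185.938·x + 187.987·(1 − x) = 186.923
(185.938 − 187.987)·x = 186.923 − 187.987
x = -1.064 / -2.049 = 0.51928 → 51.928% Lo-186, 48.072% Lo-188.

Lo-186: 51.928%, Lo-188: 48.072%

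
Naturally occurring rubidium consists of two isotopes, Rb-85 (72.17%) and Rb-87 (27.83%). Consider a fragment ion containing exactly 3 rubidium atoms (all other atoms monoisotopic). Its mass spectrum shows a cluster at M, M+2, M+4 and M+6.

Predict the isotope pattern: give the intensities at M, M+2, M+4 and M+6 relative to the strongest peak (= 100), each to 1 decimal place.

86.4 : 100.0 : 38.6 : 5.0

The 3 Rb atoms are independent, so intensities follow the terms of (0.7217 + 0.2783)^3.
P(M) = 0.7217^3 = 0.375898
P(M+2) = 3 × 0.7217^2 × 0.2783^1 = 0.434858
P(M+4) = 3 × 0.7217^1 × 0.2783^2 = 0.167689
P(M+6) = 0.2783^3 = 0.021555
The M+2 peak is largest (0.434858); scaling to 100 gives 86.4 : 100.0 : 38.6 : 5.0.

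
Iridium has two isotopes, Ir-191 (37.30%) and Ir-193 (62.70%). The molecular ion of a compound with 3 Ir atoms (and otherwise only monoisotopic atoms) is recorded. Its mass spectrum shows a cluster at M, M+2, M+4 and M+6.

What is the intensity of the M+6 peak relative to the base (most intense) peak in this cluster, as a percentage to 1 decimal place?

56.0%

Term probabilities: M 0.0519, M+2 0.2617, M+4 0.4399, M+6 0.2465. Base peak = M+4.
P(M+4) = C(3,2) × 0.3730^1 × 0.6270^2 = 3 × 0.3730 × 0.393129 = 0.439911 (base)
P(M+6) = C(3,3) × 0.3730^0 × 0.6270^3 = 1 × 1.0000 × 0.24649188 = 0.246492
Relative intensity = 0.246492 / 0.439911 × 100 = 56.0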